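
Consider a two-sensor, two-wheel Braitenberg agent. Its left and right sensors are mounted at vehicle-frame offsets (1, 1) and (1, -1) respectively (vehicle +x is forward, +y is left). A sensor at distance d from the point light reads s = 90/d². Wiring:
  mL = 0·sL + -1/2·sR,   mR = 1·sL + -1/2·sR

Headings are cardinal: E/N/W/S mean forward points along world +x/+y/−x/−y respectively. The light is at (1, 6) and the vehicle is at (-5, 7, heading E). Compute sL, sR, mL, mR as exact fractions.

90/29 18/5 -9/5 189/145

left sensor world pos  = (-4, 8); dL² = 29
right sensor world pos = (-4, 6); dR² = 25
sL = 90/29 = 90/29
sR = 90/25 = 18/5
mL = 0·sL + -1/2·sR = -9/5
mR = 1·sL + -1/2·sR = 189/145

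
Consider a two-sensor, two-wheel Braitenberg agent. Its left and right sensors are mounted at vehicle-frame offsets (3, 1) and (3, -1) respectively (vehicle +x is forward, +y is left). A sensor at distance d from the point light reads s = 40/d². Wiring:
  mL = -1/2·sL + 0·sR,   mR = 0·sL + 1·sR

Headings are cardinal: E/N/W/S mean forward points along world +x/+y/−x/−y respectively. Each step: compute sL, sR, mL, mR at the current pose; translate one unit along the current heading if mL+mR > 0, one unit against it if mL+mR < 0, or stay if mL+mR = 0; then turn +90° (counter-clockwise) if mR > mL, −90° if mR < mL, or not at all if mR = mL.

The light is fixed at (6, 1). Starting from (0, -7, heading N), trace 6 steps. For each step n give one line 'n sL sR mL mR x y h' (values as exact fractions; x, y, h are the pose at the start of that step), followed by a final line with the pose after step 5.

0 20/37 4/5 -10/37 4/5 0 -7 N
1 8/29 40/117 -4/29 40/117 0 -6 W
2 5/17 10/41 -5/34 10/41 -1 -6 S
3 8/13 40/97 -4/13 40/97 -1 -7 E
4 20/37 4/5 -10/37 4/5 0 -7 N
5 8/29 40/117 -4/29 40/117 0 -6 W
final -1 -6 S

n=0: pose=(0,-7,N); sL=20/37, sR=4/5; mL=-10/37, mR=4/5; mL+mR=98/185 → advance +1; mR−mL=198/185 → turn +1·90°
n=1: pose=(0,-6,W); sL=8/29, sR=40/117; mL=-4/29, mR=40/117; mL+mR=692/3393 → advance +1; mR−mL=1628/3393 → turn +1·90°
n=2: pose=(-1,-6,S); sL=5/17, sR=10/41; mL=-5/34, mR=10/41; mL+mR=135/1394 → advance +1; mR−mL=545/1394 → turn +1·90°
n=3: pose=(-1,-7,E); sL=8/13, sR=40/97; mL=-4/13, mR=40/97; mL+mR=132/1261 → advance +1; mR−mL=908/1261 → turn +1·90°
n=4: pose=(0,-7,N); sL=20/37, sR=4/5; mL=-10/37, mR=4/5; mL+mR=98/185 → advance +1; mR−mL=198/185 → turn +1·90°
n=5: pose=(0,-6,W); sL=8/29, sR=40/117; mL=-4/29, mR=40/117; mL+mR=692/3393 → advance +1; mR−mL=1628/3393 → turn +1·90°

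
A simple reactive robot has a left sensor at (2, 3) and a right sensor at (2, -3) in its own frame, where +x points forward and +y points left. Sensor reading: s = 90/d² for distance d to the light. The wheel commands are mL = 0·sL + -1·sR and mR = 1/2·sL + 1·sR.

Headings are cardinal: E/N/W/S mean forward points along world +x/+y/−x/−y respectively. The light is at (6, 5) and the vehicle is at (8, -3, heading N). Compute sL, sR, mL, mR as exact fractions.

left sensor world pos  = (5, -1); dL² = 37
right sensor world pos = (11, -1); dR² = 61
sL = 90/37 = 90/37
sR = 90/61 = 90/61
mL = 0·sL + -1·sR = -90/61
mR = 1/2·sL + 1·sR = 6075/2257

90/37 90/61 -90/61 6075/2257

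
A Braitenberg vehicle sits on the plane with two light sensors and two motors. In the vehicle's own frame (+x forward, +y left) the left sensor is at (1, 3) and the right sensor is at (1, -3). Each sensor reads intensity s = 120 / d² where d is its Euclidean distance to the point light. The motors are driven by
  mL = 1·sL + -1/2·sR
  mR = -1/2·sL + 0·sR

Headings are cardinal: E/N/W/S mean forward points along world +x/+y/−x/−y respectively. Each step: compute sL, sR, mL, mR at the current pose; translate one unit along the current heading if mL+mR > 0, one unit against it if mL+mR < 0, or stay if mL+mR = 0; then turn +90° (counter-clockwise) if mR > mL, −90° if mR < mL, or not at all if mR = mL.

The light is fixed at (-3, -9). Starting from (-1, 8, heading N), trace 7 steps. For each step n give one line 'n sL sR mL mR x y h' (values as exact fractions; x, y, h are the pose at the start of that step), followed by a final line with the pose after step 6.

0 24/65 120/349 4476/22685 -12/65 -1 8 N
1 4/15 20/39 2/195 -2/15 -1 9 E
2 24/61 120/293 3372/17873 -12/61 -2 9 S
3 15/32 30/121 1335/3872 -15/64 -2 10 W
4 120/409 120/409 60/409 -60/409 -3 10 N
5 24/97 120/257 348/24929 -12/97 -3 10 E
6 15/41 6/17 132/697 -15/82 -4 10 S
final -4 9 W

n=0: pose=(-1,8,N); sL=24/65, sR=120/349; mL=4476/22685, mR=-12/65; mL+mR=288/22685 → advance +1; mR−mL=-8664/22685 → turn -1·90°
n=1: pose=(-1,9,E); sL=4/15, sR=20/39; mL=2/195, mR=-2/15; mL+mR=-8/65 → advance -1; mR−mL=-28/195 → turn -1·90°
n=2: pose=(-2,9,S); sL=24/61, sR=120/293; mL=3372/17873, mR=-12/61; mL+mR=-144/17873 → advance -1; mR−mL=-6888/17873 → turn -1·90°
n=3: pose=(-2,10,W); sL=15/32, sR=30/121; mL=1335/3872, mR=-15/64; mL+mR=855/7744 → advance +1; mR−mL=-4485/7744 → turn -1·90°
n=4: pose=(-3,10,N); sL=120/409, sR=120/409; mL=60/409, mR=-60/409; mL+mR=0 → advance +0; mR−mL=-120/409 → turn -1·90°
n=5: pose=(-3,10,E); sL=24/97, sR=120/257; mL=348/24929, mR=-12/97; mL+mR=-2736/24929 → advance -1; mR−mL=-3432/24929 → turn -1·90°
n=6: pose=(-4,10,S); sL=15/41, sR=6/17; mL=132/697, mR=-15/82; mL+mR=9/1394 → advance +1; mR−mL=-519/1394 → turn -1·90°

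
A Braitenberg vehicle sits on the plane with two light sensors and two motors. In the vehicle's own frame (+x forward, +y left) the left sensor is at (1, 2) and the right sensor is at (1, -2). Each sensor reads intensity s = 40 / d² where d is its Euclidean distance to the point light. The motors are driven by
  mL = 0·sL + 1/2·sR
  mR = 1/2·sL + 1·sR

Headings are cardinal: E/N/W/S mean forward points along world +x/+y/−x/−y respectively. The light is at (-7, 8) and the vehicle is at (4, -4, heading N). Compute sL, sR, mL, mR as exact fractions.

20/101 4/29 2/29 694/2929

left sensor world pos  = (2, -3); dL² = 202
right sensor world pos = (6, -3); dR² = 290
sL = 40/202 = 20/101
sR = 40/290 = 4/29
mL = 0·sL + 1/2·sR = 2/29
mR = 1/2·sL + 1·sR = 694/2929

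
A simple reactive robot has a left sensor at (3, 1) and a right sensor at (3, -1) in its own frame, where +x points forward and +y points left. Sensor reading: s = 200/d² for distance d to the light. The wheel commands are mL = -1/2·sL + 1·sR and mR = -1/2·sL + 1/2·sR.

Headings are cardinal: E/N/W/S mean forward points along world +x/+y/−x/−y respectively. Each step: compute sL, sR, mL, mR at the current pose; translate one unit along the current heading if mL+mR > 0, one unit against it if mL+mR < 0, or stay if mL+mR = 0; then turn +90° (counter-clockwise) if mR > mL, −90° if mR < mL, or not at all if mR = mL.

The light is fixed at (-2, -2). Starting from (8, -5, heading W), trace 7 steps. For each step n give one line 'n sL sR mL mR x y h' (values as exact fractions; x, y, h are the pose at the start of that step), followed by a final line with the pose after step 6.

n=0: pose=(8,-5,W); sL=40/13, sR=200/53; mL=1540/689, mR=240/689; mL+mR=1780/689 → advance +1; mR−mL=-100/53 → turn -1·90°
n=1: pose=(7,-5,N); sL=25/8, sR=2; mL=7/16, mR=-9/16; mL+mR=-1/8 → advance -1; mR−mL=-1 → turn -1·90°
n=2: pose=(7,-6,E); sL=200/153, sR=200/169; mL=13700/25857, mR=-1600/25857; mL+mR=12100/25857 → advance +1; mR−mL=-100/169 → turn -1·90°
n=3: pose=(8,-6,S); sL=20/17, sR=20/13; mL=210/221, mR=40/221; mL+mR=250/221 → advance +1; mR−mL=-10/13 → turn -1·90°
n=4: pose=(8,-7,W); sL=40/17, sR=40/13; mL=420/221, mR=80/221; mL+mR=500/221 → advance +1; mR−mL=-20/13 → turn -1·90°
n=5: pose=(7,-7,N); sL=50/17, sR=25/13; mL=100/221, mR=-225/442; mL+mR=-25/442 → advance -1; mR−mL=-25/26 → turn -1·90°
n=6: pose=(7,-8,E); sL=200/169, sR=200/193; mL=14500/32617, mR=-2400/32617; mL+mR=12100/32617 → advance +1; mR−mL=-100/193 → turn -1·90°

0 40/13 200/53 1540/689 240/689 8 -5 W
1 25/8 2 7/16 -9/16 7 -5 N
2 200/153 200/169 13700/25857 -1600/25857 7 -6 E
3 20/17 20/13 210/221 40/221 8 -6 S
4 40/17 40/13 420/221 80/221 8 -7 W
5 50/17 25/13 100/221 -225/442 7 -7 N
6 200/169 200/193 14500/32617 -2400/32617 7 -8 E
final 8 -8 S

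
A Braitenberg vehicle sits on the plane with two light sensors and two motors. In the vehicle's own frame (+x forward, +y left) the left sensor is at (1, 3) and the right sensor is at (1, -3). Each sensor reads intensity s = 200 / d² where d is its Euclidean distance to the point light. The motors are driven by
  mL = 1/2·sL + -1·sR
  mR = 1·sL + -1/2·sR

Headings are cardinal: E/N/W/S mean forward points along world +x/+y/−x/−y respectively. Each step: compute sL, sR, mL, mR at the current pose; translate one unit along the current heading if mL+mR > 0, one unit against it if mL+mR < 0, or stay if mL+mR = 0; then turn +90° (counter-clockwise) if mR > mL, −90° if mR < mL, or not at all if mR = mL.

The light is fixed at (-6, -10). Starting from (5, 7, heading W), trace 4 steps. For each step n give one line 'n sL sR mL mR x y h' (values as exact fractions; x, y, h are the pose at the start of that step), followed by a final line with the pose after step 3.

n=0: pose=(5,7,W); sL=25/37, sR=2/5; mL=-23/370, mR=88/185; mL+mR=153/370 → advance +1; mR−mL=199/370 → turn +1·90°
n=1: pose=(4,7,S); sL=8/17, sR=40/61; mL=-436/1037, mR=148/1037; mL+mR=-288/1037 → advance -1; mR−mL=584/1037 → turn +1·90°
n=2: pose=(4,8,E); sL=100/281, sR=100/173; mL=-19450/48613, mR=3250/48613; mL+mR=-16200/48613 → advance -1; mR−mL=22700/48613 → turn +1·90°
n=3: pose=(3,8,N); sL=200/397, sR=40/101; mL=-5780/40097, mR=12260/40097; mL+mR=6480/40097 → advance +1; mR−mL=18040/40097 → turn +1·90°

0 25/37 2/5 -23/370 88/185 5 7 W
1 8/17 40/61 -436/1037 148/1037 4 7 S
2 100/281 100/173 -19450/48613 3250/48613 4 8 E
3 200/397 40/101 -5780/40097 12260/40097 3 8 N
final 3 9 W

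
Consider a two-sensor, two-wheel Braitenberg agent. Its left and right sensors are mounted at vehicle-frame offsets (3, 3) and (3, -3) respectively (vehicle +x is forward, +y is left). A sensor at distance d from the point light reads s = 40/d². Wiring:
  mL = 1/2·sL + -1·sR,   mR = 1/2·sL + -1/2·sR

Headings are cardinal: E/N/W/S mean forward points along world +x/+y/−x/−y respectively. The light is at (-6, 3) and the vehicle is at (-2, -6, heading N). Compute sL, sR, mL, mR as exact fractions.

40/37 8/17 44/629 192/629

left sensor world pos  = (-5, -3); dL² = 37
right sensor world pos = (1, -3); dR² = 85
sL = 40/37 = 40/37
sR = 40/85 = 8/17
mL = 1/2·sL + -1·sR = 44/629
mR = 1/2·sL + -1/2·sR = 192/629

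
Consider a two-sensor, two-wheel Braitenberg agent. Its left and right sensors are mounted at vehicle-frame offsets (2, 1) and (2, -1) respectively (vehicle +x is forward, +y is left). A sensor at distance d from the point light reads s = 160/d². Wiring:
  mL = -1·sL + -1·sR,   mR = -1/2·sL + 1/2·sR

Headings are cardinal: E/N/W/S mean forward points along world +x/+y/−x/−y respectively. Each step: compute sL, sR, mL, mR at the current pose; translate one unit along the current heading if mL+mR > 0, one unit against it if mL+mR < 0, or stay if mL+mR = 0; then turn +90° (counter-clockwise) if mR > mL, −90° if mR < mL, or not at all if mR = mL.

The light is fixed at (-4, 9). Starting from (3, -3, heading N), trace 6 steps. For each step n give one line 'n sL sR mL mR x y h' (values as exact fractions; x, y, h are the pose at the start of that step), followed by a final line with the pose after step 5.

0 20/17 40/41 -1500/697 -70/697 3 -3 N
1 160/221 160/169 -4800/2873 320/2873 3 -4 W
2 80/153 80/137 -23200/20961 640/20961 4 -4 S
3 160/221 160/269 -78400/59449 -3840/59449 4 -3 E
4 20/17 40/41 -1500/697 -70/697 3 -3 N
5 160/221 160/169 -4800/2873 320/2873 3 -4 W
final 4 -4 S

n=0: pose=(3,-3,N); sL=20/17, sR=40/41; mL=-1500/697, mR=-70/697; mL+mR=-1570/697 → advance -1; mR−mL=1430/697 → turn +1·90°
n=1: pose=(3,-4,W); sL=160/221, sR=160/169; mL=-4800/2873, mR=320/2873; mL+mR=-4480/2873 → advance -1; mR−mL=5120/2873 → turn +1·90°
n=2: pose=(4,-4,S); sL=80/153, sR=80/137; mL=-23200/20961, mR=640/20961; mL+mR=-7520/6987 → advance -1; mR−mL=23840/20961 → turn +1·90°
n=3: pose=(4,-3,E); sL=160/221, sR=160/269; mL=-78400/59449, mR=-3840/59449; mL+mR=-82240/59449 → advance -1; mR−mL=74560/59449 → turn +1·90°
n=4: pose=(3,-3,N); sL=20/17, sR=40/41; mL=-1500/697, mR=-70/697; mL+mR=-1570/697 → advance -1; mR−mL=1430/697 → turn +1·90°
n=5: pose=(3,-4,W); sL=160/221, sR=160/169; mL=-4800/2873, mR=320/2873; mL+mR=-4480/2873 → advance -1; mR−mL=5120/2873 → turn +1·90°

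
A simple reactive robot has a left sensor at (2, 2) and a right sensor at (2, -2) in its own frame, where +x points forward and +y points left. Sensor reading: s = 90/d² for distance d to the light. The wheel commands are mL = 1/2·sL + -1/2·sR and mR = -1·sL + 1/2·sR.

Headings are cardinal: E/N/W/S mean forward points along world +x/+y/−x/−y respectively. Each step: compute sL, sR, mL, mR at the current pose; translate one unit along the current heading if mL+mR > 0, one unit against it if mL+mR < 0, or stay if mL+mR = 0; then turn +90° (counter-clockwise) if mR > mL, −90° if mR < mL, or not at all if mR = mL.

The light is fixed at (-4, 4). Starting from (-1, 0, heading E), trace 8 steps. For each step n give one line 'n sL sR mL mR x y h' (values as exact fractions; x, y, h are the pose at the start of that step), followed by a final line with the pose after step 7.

n=0: pose=(-1,0,E); sL=90/29, sR=90/61; mL=1440/1769, mR=-4185/1769; mL+mR=-45/29 → advance -1; mR−mL=-5625/1769 → turn -1·90°
n=1: pose=(-2,0,S); sL=45/26, sR=5/2; mL=-5/13, mR=-25/52; mL+mR=-45/52 → advance -1; mR−mL=-5/52 → turn -1·90°
n=2: pose=(-2,1,W); sL=18/5, sR=90; mL=-216/5, mR=207/5; mL+mR=-9/5 → advance -1; mR−mL=423/5 → turn +1·90°
n=3: pose=(-1,1,S); sL=9/5, sR=45/13; mL=-54/65, mR=-9/130; mL+mR=-9/10 → advance -1; mR−mL=99/130 → turn +1·90°
n=4: pose=(-1,2,E); sL=18/5, sR=90/41; mL=144/205, mR=-513/205; mL+mR=-9/5 → advance -1; mR−mL=-657/205 → turn -1·90°
n=5: pose=(-2,2,S); sL=45/16, sR=45/8; mL=-45/32, mR=0; mL+mR=-45/32 → advance -1; mR−mL=45/32 → turn +1·90°
n=6: pose=(-2,3,E); sL=90/17, sR=18/5; mL=72/85, mR=-297/85; mL+mR=-45/17 → advance -1; mR−mL=-369/85 → turn -1·90°
n=7: pose=(-3,3,S); sL=5, sR=9; mL=-2, mR=-1/2; mL+mR=-5/2 → advance -1; mR−mL=3/2 → turn +1·90°

0 90/29 90/61 1440/1769 -4185/1769 -1 0 E
1 45/26 5/2 -5/13 -25/52 -2 0 S
2 18/5 90 -216/5 207/5 -2 1 W
3 9/5 45/13 -54/65 -9/130 -1 1 S
4 18/5 90/41 144/205 -513/205 -1 2 E
5 45/16 45/8 -45/32 0 -2 2 S
6 90/17 18/5 72/85 -297/85 -2 3 E
7 5 9 -2 -1/2 -3 3 S
final -3 4 E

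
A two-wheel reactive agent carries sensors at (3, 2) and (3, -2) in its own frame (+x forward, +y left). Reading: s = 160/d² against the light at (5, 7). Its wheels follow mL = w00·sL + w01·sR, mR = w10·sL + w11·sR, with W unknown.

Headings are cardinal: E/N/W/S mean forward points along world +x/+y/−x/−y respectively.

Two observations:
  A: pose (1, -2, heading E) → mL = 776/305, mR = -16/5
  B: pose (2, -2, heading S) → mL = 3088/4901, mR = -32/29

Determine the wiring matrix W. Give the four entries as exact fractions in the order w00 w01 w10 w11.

obs A: pose=(1,-2,E) → sL=16/5, sR=80/61, mL=776/305, mR=-16/5
obs B: pose=(2,-2,S) → sL=32/29, sR=160/169, mL=3088/4901, mR=-32/29
sensor matrix S = [[16/5, 80/61], [32/29, 160/169]]; det S = 473088/298961
solve [mL_A; mL_B] = S·[w00; w01] and [mR_A; mR_B] = S·[w10; w11]:
  w00 = 1, w01 = -1/2, w10 = -1, w11 = 0

1 -1/2 -1 0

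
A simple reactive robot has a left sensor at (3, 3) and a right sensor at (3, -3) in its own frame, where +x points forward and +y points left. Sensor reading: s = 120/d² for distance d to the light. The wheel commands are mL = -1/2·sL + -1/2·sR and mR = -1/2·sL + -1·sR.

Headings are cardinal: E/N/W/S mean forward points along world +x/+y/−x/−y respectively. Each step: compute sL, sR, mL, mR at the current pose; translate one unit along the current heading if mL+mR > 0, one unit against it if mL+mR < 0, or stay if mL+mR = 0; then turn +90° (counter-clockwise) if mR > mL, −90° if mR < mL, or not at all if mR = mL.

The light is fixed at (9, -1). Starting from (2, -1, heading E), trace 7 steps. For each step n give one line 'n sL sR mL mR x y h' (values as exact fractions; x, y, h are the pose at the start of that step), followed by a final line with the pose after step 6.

n=0: pose=(2,-1,E); sL=24/5, sR=24/5; mL=-24/5, mR=-36/5; mL+mR=-12 → advance -1; mR−mL=-12/5 → turn -1·90°
n=1: pose=(1,-1,S); sL=60/17, sR=12/13; mL=-492/221, mR=-594/221; mL+mR=-1086/221 → advance -1; mR−mL=-6/13 → turn -1·90°
n=2: pose=(1,0,W); sL=24/25, sR=120/137; mL=-3144/3425, mR=-4644/3425; mL+mR=-7788/3425 → advance -1; mR−mL=-60/137 → turn -1·90°
n=3: pose=(2,0,N); sL=30/29, sR=15/4; mL=-555/232, mR=-495/116; mL+mR=-1545/232 → advance -1; mR−mL=-15/8 → turn -1·90°
n=4: pose=(2,-1,E); sL=24/5, sR=24/5; mL=-24/5, mR=-36/5; mL+mR=-12 → advance -1; mR−mL=-12/5 → turn -1·90°
n=5: pose=(1,-1,S); sL=60/17, sR=12/13; mL=-492/221, mR=-594/221; mL+mR=-1086/221 → advance -1; mR−mL=-6/13 → turn -1·90°
n=6: pose=(1,0,W); sL=24/25, sR=120/137; mL=-3144/3425, mR=-4644/3425; mL+mR=-7788/3425 → advance -1; mR−mL=-60/137 → turn -1·90°

0 24/5 24/5 -24/5 -36/5 2 -1 E
1 60/17 12/13 -492/221 -594/221 1 -1 S
2 24/25 120/137 -3144/3425 -4644/3425 1 0 W
3 30/29 15/4 -555/232 -495/116 2 0 N
4 24/5 24/5 -24/5 -36/5 2 -1 E
5 60/17 12/13 -492/221 -594/221 1 -1 S
6 24/25 120/137 -3144/3425 -4644/3425 1 0 W
final 2 0 N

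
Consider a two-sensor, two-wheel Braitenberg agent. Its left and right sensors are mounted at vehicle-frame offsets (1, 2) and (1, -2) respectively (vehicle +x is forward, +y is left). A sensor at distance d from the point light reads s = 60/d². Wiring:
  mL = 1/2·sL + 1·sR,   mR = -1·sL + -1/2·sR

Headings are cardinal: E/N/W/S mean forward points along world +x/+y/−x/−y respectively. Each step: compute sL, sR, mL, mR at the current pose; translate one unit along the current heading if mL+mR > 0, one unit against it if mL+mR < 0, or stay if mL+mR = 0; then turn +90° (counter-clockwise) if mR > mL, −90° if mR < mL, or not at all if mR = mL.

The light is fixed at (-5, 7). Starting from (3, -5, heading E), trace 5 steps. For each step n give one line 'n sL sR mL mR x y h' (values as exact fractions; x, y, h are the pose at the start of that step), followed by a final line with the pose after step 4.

n=0: pose=(3,-5,E); sL=60/181, sR=60/277; mL=19170/50137, mR=-22050/50137; mL+mR=-2880/50137 → advance -1; mR−mL=-41220/50137 → turn -1·90°
n=1: pose=(2,-5,S); sL=6/25, sR=30/97; mL=1041/2425, mR=-957/2425; mL+mR=84/2425 → advance +1; mR−mL=-1998/2425 → turn -1·90°
n=2: pose=(2,-6,W); sL=20/87, sR=60/157; mL=6790/13659, mR=-5750/13659; mL+mR=1040/13659 → advance +1; mR−mL=-4180/4553 → turn -1·90°
n=3: pose=(1,-6,N); sL=3/8, sR=15/52; mL=99/208, mR=-27/52; mL+mR=-9/208 → advance -1; mR−mL=-207/208 → turn -1·90°
n=4: pose=(1,-7,E); sL=60/193, sR=12/61; mL=4146/11773, mR=-4818/11773; mL+mR=-672/11773 → advance -1; mR−mL=-8964/11773 → turn -1·90°

0 60/181 60/277 19170/50137 -22050/50137 3 -5 E
1 6/25 30/97 1041/2425 -957/2425 2 -5 S
2 20/87 60/157 6790/13659 -5750/13659 2 -6 W
3 3/8 15/52 99/208 -27/52 1 -6 N
4 60/193 12/61 4146/11773 -4818/11773 1 -7 E
final 0 -7 S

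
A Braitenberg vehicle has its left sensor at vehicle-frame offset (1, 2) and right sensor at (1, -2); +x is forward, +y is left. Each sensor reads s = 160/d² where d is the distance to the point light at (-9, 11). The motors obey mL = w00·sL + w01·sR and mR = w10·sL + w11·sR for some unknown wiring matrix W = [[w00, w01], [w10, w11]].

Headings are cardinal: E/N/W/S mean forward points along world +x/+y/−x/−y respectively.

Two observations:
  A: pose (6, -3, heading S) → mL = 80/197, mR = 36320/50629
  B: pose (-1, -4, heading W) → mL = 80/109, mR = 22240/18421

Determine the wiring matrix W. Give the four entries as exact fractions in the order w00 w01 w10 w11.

obs A: pose=(6,-3,S) → sL=80/257, sR=80/197, mL=80/197, mR=36320/50629
obs B: pose=(-1,-4,W) → sL=80/169, sR=80/109, mL=80/109, mR=22240/18421
sensor matrix S = [[80/257, 80/197], [80/169, 80/109]]; det S = 33792000/932636809
solve [mL_A; mL_B] = S·[w00; w01] and [mR_A; mR_B] = S·[w10; w11]:
  w00 = 0, w01 = 1, w10 = 1, w11 = 1

0 1 1 1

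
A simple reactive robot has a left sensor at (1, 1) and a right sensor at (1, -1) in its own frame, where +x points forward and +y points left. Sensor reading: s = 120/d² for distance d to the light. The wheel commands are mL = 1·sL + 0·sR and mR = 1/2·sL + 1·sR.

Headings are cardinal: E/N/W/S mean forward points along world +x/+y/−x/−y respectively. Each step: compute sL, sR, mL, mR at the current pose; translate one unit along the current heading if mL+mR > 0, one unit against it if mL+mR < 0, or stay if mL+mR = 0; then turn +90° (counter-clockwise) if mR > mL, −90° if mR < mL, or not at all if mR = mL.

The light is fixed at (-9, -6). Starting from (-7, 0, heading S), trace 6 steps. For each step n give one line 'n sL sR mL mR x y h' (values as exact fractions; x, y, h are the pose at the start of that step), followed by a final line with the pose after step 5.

0 60/17 60/13 60/17 1410/221 -7 0 S
1 8/3 24/5 8/3 92/15 -7 -1 E
2 3 30/13 3 99/26 -6 -1 N
3 120/29 120/53 120/29 6660/1537 -6 0 W
4 60/17 60/13 60/17 1410/221 -7 0 S
5 8/3 24/5 8/3 92/15 -7 -1 E
final -6 -1 N

n=0: pose=(-7,0,S); sL=60/17, sR=60/13; mL=60/17, mR=1410/221; mL+mR=2190/221 → advance +1; mR−mL=630/221 → turn +1·90°
n=1: pose=(-7,-1,E); sL=8/3, sR=24/5; mL=8/3, mR=92/15; mL+mR=44/5 → advance +1; mR−mL=52/15 → turn +1·90°
n=2: pose=(-6,-1,N); sL=3, sR=30/13; mL=3, mR=99/26; mL+mR=177/26 → advance +1; mR−mL=21/26 → turn +1·90°
n=3: pose=(-6,0,W); sL=120/29, sR=120/53; mL=120/29, mR=6660/1537; mL+mR=13020/1537 → advance +1; mR−mL=300/1537 → turn +1·90°
n=4: pose=(-7,0,S); sL=60/17, sR=60/13; mL=60/17, mR=1410/221; mL+mR=2190/221 → advance +1; mR−mL=630/221 → turn +1·90°
n=5: pose=(-7,-1,E); sL=8/3, sR=24/5; mL=8/3, mR=92/15; mL+mR=44/5 → advance +1; mR−mL=52/15 → turn +1·90°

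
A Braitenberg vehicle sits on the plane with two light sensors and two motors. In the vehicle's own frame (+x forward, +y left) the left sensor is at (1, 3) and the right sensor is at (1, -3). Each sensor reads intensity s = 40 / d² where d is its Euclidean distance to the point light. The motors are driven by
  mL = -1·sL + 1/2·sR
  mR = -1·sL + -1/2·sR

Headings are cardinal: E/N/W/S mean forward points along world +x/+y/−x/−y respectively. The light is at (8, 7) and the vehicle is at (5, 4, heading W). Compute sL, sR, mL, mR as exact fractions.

10/13 5/2 25/52 -105/52

left sensor world pos  = (4, 1); dL² = 52
right sensor world pos = (4, 7); dR² = 16
sL = 40/52 = 10/13
sR = 40/16 = 5/2
mL = -1·sL + 1/2·sR = 25/52
mR = -1·sL + -1/2·sR = -105/52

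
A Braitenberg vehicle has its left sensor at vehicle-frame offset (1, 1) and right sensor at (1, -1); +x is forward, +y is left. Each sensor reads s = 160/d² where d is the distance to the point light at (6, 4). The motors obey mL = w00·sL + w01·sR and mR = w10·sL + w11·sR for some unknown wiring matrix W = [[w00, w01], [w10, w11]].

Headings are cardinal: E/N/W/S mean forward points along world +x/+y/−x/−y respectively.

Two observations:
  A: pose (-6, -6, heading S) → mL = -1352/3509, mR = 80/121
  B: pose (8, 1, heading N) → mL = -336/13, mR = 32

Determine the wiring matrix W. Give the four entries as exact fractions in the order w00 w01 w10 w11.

obs A: pose=(-6,-6,S) → sL=80/121, sR=16/29, mL=-1352/3509, mR=80/121
obs B: pose=(8,1,N) → sL=32, sR=160/13, mL=-336/13, mR=32
sensor matrix S = [[80/121, 16/29], [32, 160/13]]; det S = -434176/45617
solve [mL_A; mL_B] = S·[w00; w01] and [mR_A; mR_B] = S·[w10; w11]:
  w00 = -1, w01 = 1/2, w10 = 1, w11 = 0

-1 1/2 1 0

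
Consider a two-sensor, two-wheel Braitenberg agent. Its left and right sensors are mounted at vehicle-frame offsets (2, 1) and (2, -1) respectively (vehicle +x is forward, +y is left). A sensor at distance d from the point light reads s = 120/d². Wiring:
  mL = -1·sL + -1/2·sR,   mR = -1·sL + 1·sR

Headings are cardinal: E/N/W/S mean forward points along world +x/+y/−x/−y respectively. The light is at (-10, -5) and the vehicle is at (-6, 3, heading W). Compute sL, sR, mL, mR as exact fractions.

120/53 24/17 -2676/901 -768/901

left sensor world pos  = (-8, 2); dL² = 53
right sensor world pos = (-8, 4); dR² = 85
sL = 120/53 = 120/53
sR = 120/85 = 24/17
mL = -1·sL + -1/2·sR = -2676/901
mR = -1·sL + 1·sR = -768/901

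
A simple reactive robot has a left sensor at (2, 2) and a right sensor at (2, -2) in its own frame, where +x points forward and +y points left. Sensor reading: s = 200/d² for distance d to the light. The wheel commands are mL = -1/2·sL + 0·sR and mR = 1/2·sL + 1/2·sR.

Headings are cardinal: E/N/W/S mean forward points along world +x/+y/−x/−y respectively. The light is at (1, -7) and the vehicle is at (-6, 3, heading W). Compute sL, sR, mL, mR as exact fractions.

40/29 8/9 -20/29 296/261

left sensor world pos  = (-8, 1); dL² = 145
right sensor world pos = (-8, 5); dR² = 225
sL = 200/145 = 40/29
sR = 200/225 = 8/9
mL = -1/2·sL + 0·sR = -20/29
mR = 1/2·sL + 1/2·sR = 296/261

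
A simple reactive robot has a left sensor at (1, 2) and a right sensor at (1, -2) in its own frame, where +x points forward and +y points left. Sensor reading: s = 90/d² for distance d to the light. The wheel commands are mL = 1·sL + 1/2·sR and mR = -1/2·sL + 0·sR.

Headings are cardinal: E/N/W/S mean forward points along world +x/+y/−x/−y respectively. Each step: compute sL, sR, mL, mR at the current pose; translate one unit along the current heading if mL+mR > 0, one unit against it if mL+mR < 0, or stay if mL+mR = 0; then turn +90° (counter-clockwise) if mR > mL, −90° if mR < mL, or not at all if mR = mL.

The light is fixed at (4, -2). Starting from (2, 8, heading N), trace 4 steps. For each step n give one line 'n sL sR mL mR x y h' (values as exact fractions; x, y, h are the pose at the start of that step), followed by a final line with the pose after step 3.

n=0: pose=(2,8,N); sL=90/137, sR=90/121; mL=17055/16577, mR=-45/137; mL+mR=11610/16577 → advance +1; mR−mL=-22500/16577 → turn -1·90°
n=1: pose=(2,9,E); sL=9/17, sR=45/41; mL=1503/1394, mR=-9/34; mL+mR=567/697 → advance +1; mR−mL=-936/697 → turn -1·90°
n=2: pose=(3,9,S); sL=90/101, sR=90/109; mL=14355/11009, mR=-45/101; mL+mR=9450/11009 → advance +1; mR−mL=-19260/11009 → turn -1·90°
n=3: pose=(3,8,W); sL=45/34, sR=45/74; mL=4095/2516, mR=-45/68; mL+mR=1215/1258 → advance +1; mR−mL=-1440/629 → turn -1·90°

0 90/137 90/121 17055/16577 -45/137 2 8 N
1 9/17 45/41 1503/1394 -9/34 2 9 E
2 90/101 90/109 14355/11009 -45/101 3 9 S
3 45/34 45/74 4095/2516 -45/68 3 8 W
final 2 8 N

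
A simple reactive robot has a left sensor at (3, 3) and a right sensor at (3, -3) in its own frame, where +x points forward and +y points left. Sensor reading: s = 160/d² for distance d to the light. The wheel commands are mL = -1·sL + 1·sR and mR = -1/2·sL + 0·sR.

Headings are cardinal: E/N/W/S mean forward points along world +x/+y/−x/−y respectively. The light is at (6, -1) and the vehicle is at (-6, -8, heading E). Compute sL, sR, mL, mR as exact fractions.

160/97 160/181 -13440/17557 -80/97

left sensor world pos  = (-3, -5); dL² = 97
right sensor world pos = (-3, -11); dR² = 181
sL = 160/97 = 160/97
sR = 160/181 = 160/181
mL = -1·sL + 1·sR = -13440/17557
mR = -1/2·sL + 0·sR = -80/97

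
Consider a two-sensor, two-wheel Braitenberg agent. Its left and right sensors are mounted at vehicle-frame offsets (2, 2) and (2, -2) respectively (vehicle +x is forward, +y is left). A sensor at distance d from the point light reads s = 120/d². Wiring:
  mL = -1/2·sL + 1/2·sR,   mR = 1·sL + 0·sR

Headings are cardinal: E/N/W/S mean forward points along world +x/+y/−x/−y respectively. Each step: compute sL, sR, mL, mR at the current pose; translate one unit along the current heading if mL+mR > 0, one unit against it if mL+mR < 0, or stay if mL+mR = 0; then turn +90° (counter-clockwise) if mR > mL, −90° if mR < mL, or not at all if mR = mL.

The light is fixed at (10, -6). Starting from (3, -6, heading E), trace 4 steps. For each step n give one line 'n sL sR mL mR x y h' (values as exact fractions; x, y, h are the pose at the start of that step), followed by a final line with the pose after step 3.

0 120/29 120/29 0 120/29 3 -6 E
1 30/17 6 36/17 30/17 4 -6 N
2 24/5 120/17 96/85 24/5 4 -5 E
3 60/29 20/3 200/87 60/29 5 -5 N
final 5 -4 E

n=0: pose=(3,-6,E); sL=120/29, sR=120/29; mL=0, mR=120/29; mL+mR=120/29 → advance +1; mR−mL=120/29 → turn +1·90°
n=1: pose=(4,-6,N); sL=30/17, sR=6; mL=36/17, mR=30/17; mL+mR=66/17 → advance +1; mR−mL=-6/17 → turn -1·90°
n=2: pose=(4,-5,E); sL=24/5, sR=120/17; mL=96/85, mR=24/5; mL+mR=504/85 → advance +1; mR−mL=312/85 → turn +1·90°
n=3: pose=(5,-5,N); sL=60/29, sR=20/3; mL=200/87, mR=60/29; mL+mR=380/87 → advance +1; mR−mL=-20/87 → turn -1·90°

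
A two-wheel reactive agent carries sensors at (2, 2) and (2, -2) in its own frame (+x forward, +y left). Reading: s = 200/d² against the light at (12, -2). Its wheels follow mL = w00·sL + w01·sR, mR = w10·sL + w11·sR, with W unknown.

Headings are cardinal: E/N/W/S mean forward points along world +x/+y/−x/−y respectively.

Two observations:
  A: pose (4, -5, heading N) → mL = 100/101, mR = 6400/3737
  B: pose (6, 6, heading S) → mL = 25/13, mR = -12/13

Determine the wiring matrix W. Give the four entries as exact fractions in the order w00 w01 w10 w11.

1/2 0 -1/2 1/2

obs A: pose=(4,-5,N) → sL=200/101, sR=200/37, mL=100/101, mR=6400/3737
obs B: pose=(6,6,S) → sL=50/13, sR=2, mL=25/13, mR=-12/13
sensor matrix S = [[200/101, 200/37], [50/13, 2]]; det S = -817600/48581
solve [mL_A; mL_B] = S·[w00; w01] and [mR_A; mR_B] = S·[w10; w11]:
  w00 = 1/2, w01 = 0, w10 = -1/2, w11 = 1/2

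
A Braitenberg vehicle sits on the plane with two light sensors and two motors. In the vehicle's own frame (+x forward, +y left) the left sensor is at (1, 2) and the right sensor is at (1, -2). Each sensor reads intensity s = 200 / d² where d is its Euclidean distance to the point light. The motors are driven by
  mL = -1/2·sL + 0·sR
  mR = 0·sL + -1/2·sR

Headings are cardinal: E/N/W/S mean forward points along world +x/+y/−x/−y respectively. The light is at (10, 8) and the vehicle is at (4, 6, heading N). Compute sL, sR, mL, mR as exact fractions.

left sensor world pos  = (2, 7); dL² = 65
right sensor world pos = (6, 7); dR² = 17
sL = 200/65 = 40/13
sR = 200/17 = 200/17
mL = -1/2·sL + 0·sR = -20/13
mR = 0·sL + -1/2·sR = -100/17

40/13 200/17 -20/13 -100/17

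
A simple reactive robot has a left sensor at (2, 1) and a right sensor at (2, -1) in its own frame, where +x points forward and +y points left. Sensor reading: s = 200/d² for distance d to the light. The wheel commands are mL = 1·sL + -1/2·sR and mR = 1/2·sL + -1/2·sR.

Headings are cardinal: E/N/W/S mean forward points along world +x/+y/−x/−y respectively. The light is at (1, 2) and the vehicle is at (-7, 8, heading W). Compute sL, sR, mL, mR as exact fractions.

8/5 200/149 692/745 96/745

left sensor world pos  = (-9, 7); dL² = 125
right sensor world pos = (-9, 9); dR² = 149
sL = 200/125 = 8/5
sR = 200/149 = 200/149
mL = 1·sL + -1/2·sR = 692/745
mR = 1/2·sL + -1/2·sR = 96/745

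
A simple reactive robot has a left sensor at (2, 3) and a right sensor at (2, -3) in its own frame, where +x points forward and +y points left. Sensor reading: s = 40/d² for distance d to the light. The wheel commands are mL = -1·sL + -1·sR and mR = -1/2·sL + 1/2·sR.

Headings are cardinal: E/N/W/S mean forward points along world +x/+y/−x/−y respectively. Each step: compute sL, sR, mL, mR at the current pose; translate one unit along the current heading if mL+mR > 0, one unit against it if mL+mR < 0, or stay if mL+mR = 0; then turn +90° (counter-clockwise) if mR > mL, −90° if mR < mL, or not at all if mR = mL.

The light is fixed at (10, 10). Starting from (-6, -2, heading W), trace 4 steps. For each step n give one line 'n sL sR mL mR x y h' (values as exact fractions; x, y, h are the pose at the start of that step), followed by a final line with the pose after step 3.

n=0: pose=(-6,-2,W); sL=40/549, sR=8/81; mL=-848/4941, mR=64/4941; mL+mR=-784/4941 → advance -1; mR−mL=304/1647 → turn +1·90°
n=1: pose=(-5,-2,S); sL=2/17, sR=1/13; mL=-43/221, mR=-9/442; mL+mR=-95/442 → advance -1; mR−mL=77/442 → turn +1·90°
n=2: pose=(-5,-1,E); sL=40/233, sR=8/73; mL=-4784/17009, mR=-528/17009; mL+mR=-5312/17009 → advance -1; mR−mL=4256/17009 → turn +1·90°
n=3: pose=(-6,-1,N); sL=20/221, sR=4/25; mL=-1384/5525, mR=192/5525; mL+mR=-1192/5525 → advance -1; mR−mL=1576/5525 → turn +1·90°

0 40/549 8/81 -848/4941 64/4941 -6 -2 W
1 2/17 1/13 -43/221 -9/442 -5 -2 S
2 40/233 8/73 -4784/17009 -528/17009 -5 -1 E
3 20/221 4/25 -1384/5525 192/5525 -6 -1 N
final -6 -2 W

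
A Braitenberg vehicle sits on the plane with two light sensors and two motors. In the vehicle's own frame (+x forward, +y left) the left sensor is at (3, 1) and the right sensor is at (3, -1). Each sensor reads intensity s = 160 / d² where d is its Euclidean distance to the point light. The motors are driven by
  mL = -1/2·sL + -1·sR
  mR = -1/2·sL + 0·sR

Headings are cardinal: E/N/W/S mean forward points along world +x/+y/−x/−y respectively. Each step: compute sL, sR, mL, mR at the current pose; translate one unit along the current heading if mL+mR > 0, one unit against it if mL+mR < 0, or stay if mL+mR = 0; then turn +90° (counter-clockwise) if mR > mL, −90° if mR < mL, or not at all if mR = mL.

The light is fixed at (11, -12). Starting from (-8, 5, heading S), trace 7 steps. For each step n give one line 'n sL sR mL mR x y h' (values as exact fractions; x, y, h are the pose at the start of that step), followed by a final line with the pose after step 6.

n=0: pose=(-8,5,S); sL=4/13, sR=40/149; mL=-818/1937, mR=-2/13; mL+mR=-1116/1937 → advance -1; mR−mL=40/149 → turn +1·90°
n=1: pose=(-8,6,E); sL=160/617, sR=32/109; mL=-28464/67253, mR=-80/617; mL+mR=-37184/67253 → advance -1; mR−mL=32/109 → turn +1·90°
n=2: pose=(-9,6,N); sL=80/441, sR=80/401; mL=-51320/176841, mR=-40/441; mL+mR=-67360/176841 → advance -1; mR−mL=80/401 → turn +1·90°
n=3: pose=(-9,5,W); sL=32/157, sR=160/853; mL=-38768/133921, mR=-16/157; mL+mR=-52416/133921 → advance -1; mR−mL=160/853 → turn +1·90°
n=4: pose=(-8,5,S); sL=4/13, sR=40/149; mL=-818/1937, mR=-2/13; mL+mR=-1116/1937 → advance -1; mR−mL=40/149 → turn +1·90°
n=5: pose=(-8,6,E); sL=160/617, sR=32/109; mL=-28464/67253, mR=-80/617; mL+mR=-37184/67253 → advance -1; mR−mL=32/109 → turn +1·90°
n=6: pose=(-9,6,N); sL=80/441, sR=80/401; mL=-51320/176841, mR=-40/441; mL+mR=-67360/176841 → advance -1; mR−mL=80/401 → turn +1·90°

0 4/13 40/149 -818/1937 -2/13 -8 5 S
1 160/617 32/109 -28464/67253 -80/617 -8 6 E
2 80/441 80/401 -51320/176841 -40/441 -9 6 N
3 32/157 160/853 -38768/133921 -16/157 -9 5 W
4 4/13 40/149 -818/1937 -2/13 -8 5 S
5 160/617 32/109 -28464/67253 -80/617 -8 6 E
6 80/441 80/401 -51320/176841 -40/441 -9 6 N
final -9 5 W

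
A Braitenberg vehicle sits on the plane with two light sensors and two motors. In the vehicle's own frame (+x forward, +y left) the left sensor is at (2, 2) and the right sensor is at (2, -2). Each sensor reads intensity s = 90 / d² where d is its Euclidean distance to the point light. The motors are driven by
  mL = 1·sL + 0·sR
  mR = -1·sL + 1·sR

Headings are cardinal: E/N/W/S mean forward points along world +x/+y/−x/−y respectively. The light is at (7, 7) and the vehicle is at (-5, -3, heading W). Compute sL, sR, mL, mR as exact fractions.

left sensor world pos  = (-7, -5); dL² = 340
right sensor world pos = (-7, -1); dR² = 260
sL = 90/340 = 9/34
sR = 90/260 = 9/26
mL = 1·sL + 0·sR = 9/34
mR = -1·sL + 1·sR = 18/221

9/34 9/26 9/34 18/221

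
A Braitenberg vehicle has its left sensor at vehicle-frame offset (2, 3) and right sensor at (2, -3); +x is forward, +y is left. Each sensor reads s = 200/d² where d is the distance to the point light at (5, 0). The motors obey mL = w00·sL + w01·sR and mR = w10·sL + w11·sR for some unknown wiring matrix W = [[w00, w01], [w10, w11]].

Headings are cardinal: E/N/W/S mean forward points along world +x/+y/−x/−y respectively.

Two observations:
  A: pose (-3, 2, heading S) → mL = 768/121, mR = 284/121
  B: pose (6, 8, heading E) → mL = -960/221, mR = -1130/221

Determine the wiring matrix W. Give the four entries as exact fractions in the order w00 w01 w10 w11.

obs A: pose=(-3,2,S) → sL=8, sR=200/121, mL=768/121, mR=284/121
obs B: pose=(6,8,E) → sL=20/13, sR=100/17, mL=-960/221, mR=-1130/221
sensor matrix S = [[8, 200/121], [20/13, 100/17]]; det S = 1190400/26741
solve [mL_A; mL_B] = S·[w00; w01] and [mR_A; mR_B] = S·[w10; w11]:
  w00 = 1, w01 = -1, w10 = 1/2, w11 = -1

1 -1 1/2 -1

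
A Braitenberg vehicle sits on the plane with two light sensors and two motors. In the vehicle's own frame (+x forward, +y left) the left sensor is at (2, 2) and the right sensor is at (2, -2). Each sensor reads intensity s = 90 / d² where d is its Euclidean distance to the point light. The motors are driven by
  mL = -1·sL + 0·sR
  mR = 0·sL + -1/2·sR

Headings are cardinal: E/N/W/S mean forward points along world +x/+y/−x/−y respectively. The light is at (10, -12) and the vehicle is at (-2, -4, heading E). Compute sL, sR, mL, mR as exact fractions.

left sensor world pos  = (0, -2); dL² = 200
right sensor world pos = (0, -6); dR² = 136
sL = 90/200 = 9/20
sR = 90/136 = 45/68
mL = -1·sL + 0·sR = -9/20
mR = 0·sL + -1/2·sR = -45/136

9/20 45/68 -9/20 -45/136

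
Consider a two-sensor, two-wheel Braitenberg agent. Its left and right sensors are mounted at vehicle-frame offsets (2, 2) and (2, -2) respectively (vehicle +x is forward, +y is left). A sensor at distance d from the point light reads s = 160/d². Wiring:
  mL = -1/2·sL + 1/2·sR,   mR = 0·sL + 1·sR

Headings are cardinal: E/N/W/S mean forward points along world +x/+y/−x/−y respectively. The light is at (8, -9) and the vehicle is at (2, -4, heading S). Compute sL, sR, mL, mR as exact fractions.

32/5 160/73 -768/365 160/73

left sensor world pos  = (4, -6); dL² = 25
right sensor world pos = (0, -6); dR² = 73
sL = 160/25 = 32/5
sR = 160/73 = 160/73
mL = -1/2·sL + 1/2·sR = -768/365
mR = 0·sL + 1·sR = 160/73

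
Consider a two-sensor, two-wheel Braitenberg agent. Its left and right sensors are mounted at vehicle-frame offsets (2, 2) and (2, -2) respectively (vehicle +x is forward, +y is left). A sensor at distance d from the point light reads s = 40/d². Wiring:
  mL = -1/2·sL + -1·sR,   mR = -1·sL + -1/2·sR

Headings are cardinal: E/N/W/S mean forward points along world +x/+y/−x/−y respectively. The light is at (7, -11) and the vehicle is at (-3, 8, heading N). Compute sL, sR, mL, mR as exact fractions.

left sensor world pos  = (-5, 10); dL² = 585
right sensor world pos = (-1, 10); dR² = 505
sL = 40/585 = 8/117
sR = 40/505 = 8/101
mL = -1/2·sL + -1·sR = -1340/11817
mR = -1·sL + -1/2·sR = -1276/11817

8/117 8/101 -1340/11817 -1276/11817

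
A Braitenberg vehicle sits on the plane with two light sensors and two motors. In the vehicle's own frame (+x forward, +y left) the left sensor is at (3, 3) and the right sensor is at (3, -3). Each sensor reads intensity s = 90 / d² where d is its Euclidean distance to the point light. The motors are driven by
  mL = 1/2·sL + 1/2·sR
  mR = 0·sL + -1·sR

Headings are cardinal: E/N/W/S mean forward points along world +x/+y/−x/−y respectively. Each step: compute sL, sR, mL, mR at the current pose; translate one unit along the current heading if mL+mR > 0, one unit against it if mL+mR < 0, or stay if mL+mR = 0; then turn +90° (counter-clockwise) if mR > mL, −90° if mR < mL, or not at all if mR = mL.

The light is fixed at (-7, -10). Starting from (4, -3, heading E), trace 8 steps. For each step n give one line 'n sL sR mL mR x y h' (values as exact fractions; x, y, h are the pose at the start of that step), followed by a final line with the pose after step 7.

n=0: pose=(4,-3,E); sL=45/148, sR=45/106; mL=5715/15688, mR=-45/106; mL+mR=-945/15688 → advance -1; mR−mL=-12375/15688 → turn -1·90°
n=1: pose=(3,-3,S); sL=18/37, sR=18/13; mL=450/481, mR=-18/13; mL+mR=-216/481 → advance -1; mR−mL=-1116/481 → turn -1·90°
n=2: pose=(3,-2,W); sL=45/37, sR=9/17; mL=549/629, mR=-9/17; mL+mR=216/629 → advance +1; mR−mL=-882/629 → turn -1·90°
n=3: pose=(2,-2,N); sL=90/157, sR=18/53; mL=3798/8321, mR=-18/53; mL+mR=972/8321 → advance +1; mR−mL=-6624/8321 → turn -1·90°
n=4: pose=(2,-1,E); sL=5/16, sR=1/2; mL=13/32, mR=-1/2; mL+mR=-3/32 → advance -1; mR−mL=-29/32 → turn -1·90°
n=5: pose=(1,-1,S); sL=90/157, sR=90/61; mL=9810/9577, mR=-90/61; mL+mR=-4320/9577 → advance -1; mR−mL=-23940/9577 → turn -1·90°
n=6: pose=(1,0,W); sL=45/37, sR=45/97; mL=3015/3589, mR=-45/97; mL+mR=1350/3589 → advance +1; mR−mL=-4680/3589 → turn -1·90°
n=7: pose=(0,0,N); sL=18/37, sR=90/269; mL=4086/9953, mR=-90/269; mL+mR=756/9953 → advance +1; mR−mL=-7416/9953 → turn -1·90°

0 45/148 45/106 5715/15688 -45/106 4 -3 E
1 18/37 18/13 450/481 -18/13 3 -3 S
2 45/37 9/17 549/629 -9/17 3 -2 W
3 90/157 18/53 3798/8321 -18/53 2 -2 N
4 5/16 1/2 13/32 -1/2 2 -1 E
5 90/157 90/61 9810/9577 -90/61 1 -1 S
6 45/37 45/97 3015/3589 -45/97 1 0 W
7 18/37 90/269 4086/9953 -90/269 0 0 N
final 0 1 E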